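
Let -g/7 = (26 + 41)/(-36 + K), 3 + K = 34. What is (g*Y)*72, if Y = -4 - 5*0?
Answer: -135072/5 ≈ -27014.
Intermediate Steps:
K = 31 (K = -3 + 34 = 31)
Y = -4 (Y = -4 + 0 = -4)
g = 469/5 (g = -7*(26 + 41)/(-36 + 31) = -469/(-5) = -469*(-1)/5 = -7*(-67/5) = 469/5 ≈ 93.800)
(g*Y)*72 = ((469/5)*(-4))*72 = -1876/5*72 = -135072/5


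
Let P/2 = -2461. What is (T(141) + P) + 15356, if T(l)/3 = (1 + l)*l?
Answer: 70500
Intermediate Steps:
P = -4922 (P = 2*(-2461) = -4922)
T(l) = 3*l*(1 + l) (T(l) = 3*((1 + l)*l) = 3*(l*(1 + l)) = 3*l*(1 + l))
(T(141) + P) + 15356 = (3*141*(1 + 141) - 4922) + 15356 = (3*141*142 - 4922) + 15356 = (60066 - 4922) + 15356 = 55144 + 15356 = 70500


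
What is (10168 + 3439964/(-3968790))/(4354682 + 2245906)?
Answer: 10087804189/6549086912130 ≈ 0.0015403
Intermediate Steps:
(10168 + 3439964/(-3968790))/(4354682 + 2245906) = (10168 + 3439964*(-1/3968790))/6600588 = (10168 - 1719982/1984395)*(1/6600588) = (20175608378/1984395)*(1/6600588) = 10087804189/6549086912130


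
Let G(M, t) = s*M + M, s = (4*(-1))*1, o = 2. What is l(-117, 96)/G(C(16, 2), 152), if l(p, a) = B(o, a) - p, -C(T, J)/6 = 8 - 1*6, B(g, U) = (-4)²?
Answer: 133/36 ≈ 3.6944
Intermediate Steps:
B(g, U) = 16
s = -4 (s = -4*1 = -4)
C(T, J) = -12 (C(T, J) = -6*(8 - 1*6) = -6*(8 - 6) = -6*2 = -12)
l(p, a) = 16 - p
G(M, t) = -3*M (G(M, t) = -4*M + M = -3*M)
l(-117, 96)/G(C(16, 2), 152) = (16 - 1*(-117))/((-3*(-12))) = (16 + 117)/36 = 133*(1/36) = 133/36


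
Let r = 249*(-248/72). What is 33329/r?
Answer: -99987/2573 ≈ -38.860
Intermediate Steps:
r = -2573/3 (r = 249*(-248*1/72) = 249*(-31/9) = -2573/3 ≈ -857.67)
33329/r = 33329/(-2573/3) = 33329*(-3/2573) = -99987/2573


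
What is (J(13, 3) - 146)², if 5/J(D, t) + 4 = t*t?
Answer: 21025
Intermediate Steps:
J(D, t) = 5/(-4 + t²) (J(D, t) = 5/(-4 + t*t) = 5/(-4 + t²))
(J(13, 3) - 146)² = (5/(-4 + 3²) - 146)² = (5/(-4 + 9) - 146)² = (5/5 - 146)² = (5*(⅕) - 146)² = (1 - 146)² = (-145)² = 21025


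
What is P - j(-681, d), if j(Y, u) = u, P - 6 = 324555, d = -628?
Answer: 325189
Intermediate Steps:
P = 324561 (P = 6 + 324555 = 324561)
P - j(-681, d) = 324561 - 1*(-628) = 324561 + 628 = 325189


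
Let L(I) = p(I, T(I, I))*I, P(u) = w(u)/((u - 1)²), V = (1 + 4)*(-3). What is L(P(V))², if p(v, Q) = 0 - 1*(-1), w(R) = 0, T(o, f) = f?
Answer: 0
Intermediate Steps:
p(v, Q) = 1 (p(v, Q) = 0 + 1 = 1)
V = -15 (V = 5*(-3) = -15)
P(u) = 0 (P(u) = 0/((u - 1)²) = 0/((-1 + u)²) = 0/(-1 + u)² = 0)
L(I) = I (L(I) = 1*I = I)
L(P(V))² = 0² = 0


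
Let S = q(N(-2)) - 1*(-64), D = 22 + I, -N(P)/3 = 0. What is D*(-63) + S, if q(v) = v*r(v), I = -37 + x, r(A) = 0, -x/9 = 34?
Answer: 20287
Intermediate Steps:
x = -306 (x = -9*34 = -306)
I = -343 (I = -37 - 306 = -343)
N(P) = 0 (N(P) = -3*0 = 0)
q(v) = 0 (q(v) = v*0 = 0)
D = -321 (D = 22 - 343 = -321)
S = 64 (S = 0 - 1*(-64) = 0 + 64 = 64)
D*(-63) + S = -321*(-63) + 64 = 20223 + 64 = 20287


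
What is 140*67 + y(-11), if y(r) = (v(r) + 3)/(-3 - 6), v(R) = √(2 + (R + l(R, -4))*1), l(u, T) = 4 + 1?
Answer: 28139/3 - 2*I/9 ≈ 9379.7 - 0.22222*I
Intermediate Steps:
l(u, T) = 5
v(R) = √(7 + R) (v(R) = √(2 + (R + 5)*1) = √(2 + (5 + R)*1) = √(2 + (5 + R)) = √(7 + R))
y(r) = -⅓ - √(7 + r)/9 (y(r) = (√(7 + r) + 3)/(-3 - 6) = (3 + √(7 + r))/(-9) = (3 + √(7 + r))*(-⅑) = -⅓ - √(7 + r)/9)
140*67 + y(-11) = 140*67 + (-⅓ - √(7 - 11)/9) = 9380 + (-⅓ - 2*I/9) = 28139/3 - 2*I/9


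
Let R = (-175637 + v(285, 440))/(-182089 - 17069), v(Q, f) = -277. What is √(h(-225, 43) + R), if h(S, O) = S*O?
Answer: 2*I*√2664675587127/33193 ≈ 98.357*I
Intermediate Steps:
h(S, O) = O*S
R = 29319/33193 (R = (-175637 - 277)/(-182089 - 17069) = -175914/(-199158) = -175914*(-1/199158) = 29319/33193 ≈ 0.88329)
√(h(-225, 43) + R) = √(43*(-225) + 29319/33193) = √(-9675 + 29319/33193) = √(-321112956/33193) = 2*I*√2664675587127/33193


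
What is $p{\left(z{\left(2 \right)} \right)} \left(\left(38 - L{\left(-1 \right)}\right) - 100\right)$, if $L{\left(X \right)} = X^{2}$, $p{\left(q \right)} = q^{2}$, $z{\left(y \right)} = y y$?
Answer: $-1008$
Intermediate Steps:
$z{\left(y \right)} = y^{2}$
$p{\left(z{\left(2 \right)} \right)} \left(\left(38 - L{\left(-1 \right)}\right) - 100\right) = \left(2^{2}\right)^{2} \left(\left(38 - \left(-1\right)^{2}\right) - 100\right) = 4^{2} \left(\left(38 - 1\right) - 100\right) = 16 \left(\left(38 - 1\right) - 100\right) = 16 \left(37 - 100\right) = 16 \left(-63\right) = -1008$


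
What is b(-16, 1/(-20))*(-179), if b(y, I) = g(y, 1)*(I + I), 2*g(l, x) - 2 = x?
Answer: 537/20 ≈ 26.850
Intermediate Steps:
g(l, x) = 1 + x/2
b(y, I) = 3*I (b(y, I) = (1 + (½)*1)*(I + I) = (1 + ½)*(2*I) = 3*(2*I)/2 = 3*I)
b(-16, 1/(-20))*(-179) = (3/(-20))*(-179) = (3*(-1/20))*(-179) = -3/20*(-179) = 537/20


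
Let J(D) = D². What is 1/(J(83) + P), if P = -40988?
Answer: -1/34099 ≈ -2.9326e-5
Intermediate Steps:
1/(J(83) + P) = 1/(83² - 40988) = 1/(6889 - 40988) = 1/(-34099) = -1/34099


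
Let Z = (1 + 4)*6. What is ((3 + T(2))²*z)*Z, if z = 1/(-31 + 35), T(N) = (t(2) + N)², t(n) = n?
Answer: 5415/2 ≈ 2707.5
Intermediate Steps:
T(N) = (2 + N)²
Z = 30 (Z = 5*6 = 30)
z = ¼ (z = 1/4 = ¼ ≈ 0.25000)
((3 + T(2))²*z)*Z = ((3 + (2 + 2)²)²*(¼))*30 = ((3 + 4²)²*(¼))*30 = ((3 + 16)²*(¼))*30 = (19²*(¼))*30 = (361*(¼))*30 = (361/4)*30 = 5415/2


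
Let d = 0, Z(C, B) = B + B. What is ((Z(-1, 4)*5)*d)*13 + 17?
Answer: 17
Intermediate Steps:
Z(C, B) = 2*B
((Z(-1, 4)*5)*d)*13 + 17 = (((2*4)*5)*0)*13 + 17 = ((8*5)*0)*13 + 17 = (40*0)*13 + 17 = 0*13 + 17 = 0 + 17 = 17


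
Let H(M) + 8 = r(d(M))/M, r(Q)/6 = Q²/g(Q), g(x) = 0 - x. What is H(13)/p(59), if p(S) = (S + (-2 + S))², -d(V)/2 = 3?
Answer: -17/43732 ≈ -0.00038873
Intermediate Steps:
g(x) = -x
d(V) = -6 (d(V) = -2*3 = -6)
p(S) = (-2 + 2*S)²
r(Q) = -6*Q (r(Q) = 6*(Q²/((-Q))) = 6*(Q²*(-1/Q)) = 6*(-Q) = -6*Q)
H(M) = -8 + 36/M (H(M) = -8 + (-6*(-6))/M = -8 + 36/M)
H(13)/p(59) = (-8 + 36/13)/((4*(-1 + 59)²)) = (-8 + 36*(1/13))/((4*58²)) = (-8 + 36/13)/((4*3364)) = -68/13/13456 = -68/13*1/13456 = -17/43732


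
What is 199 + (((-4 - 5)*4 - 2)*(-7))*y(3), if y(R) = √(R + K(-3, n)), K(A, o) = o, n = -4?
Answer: 199 + 266*I ≈ 199.0 + 266.0*I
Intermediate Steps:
y(R) = √(-4 + R) (y(R) = √(R - 4) = √(-4 + R))
199 + (((-4 - 5)*4 - 2)*(-7))*y(3) = 199 + (((-4 - 5)*4 - 2)*(-7))*√(-4 + 3) = 199 + ((-9*4 - 2)*(-7))*√(-1) = 199 + ((-36 - 2)*(-7))*I = 199 + (-38*(-7))*I = 199 + 266*I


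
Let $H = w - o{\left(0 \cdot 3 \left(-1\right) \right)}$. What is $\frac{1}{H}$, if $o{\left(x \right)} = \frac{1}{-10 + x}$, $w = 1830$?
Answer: $\frac{10}{18301} \approx 0.00054642$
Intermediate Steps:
$H = \frac{18301}{10}$ ($H = 1830 - \frac{1}{-10 + 0 \cdot 3 \left(-1\right)} = 1830 - \frac{1}{-10 + 0 \left(-1\right)} = 1830 - \frac{1}{-10 + 0} = 1830 - \frac{1}{-10} = 1830 - - \frac{1}{10} = 1830 + \frac{1}{10} = \frac{18301}{10} \approx 1830.1$)
$\frac{1}{H} = \frac{1}{\frac{18301}{10}} = \frac{10}{18301}$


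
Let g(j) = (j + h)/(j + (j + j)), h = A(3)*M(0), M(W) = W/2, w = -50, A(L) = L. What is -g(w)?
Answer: -1/3 ≈ -0.33333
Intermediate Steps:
M(W) = W/2 (M(W) = W*(1/2) = W/2)
h = 0 (h = 3*((1/2)*0) = 3*0 = 0)
g(j) = 1/3 (g(j) = (j + 0)/(j + (j + j)) = j/(j + 2*j) = j/((3*j)) = j*(1/(3*j)) = 1/3)
-g(w) = -1*1/3 = -1/3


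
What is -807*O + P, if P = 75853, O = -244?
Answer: 272761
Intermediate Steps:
-807*O + P = -807*(-244) + 75853 = 196908 + 75853 = 272761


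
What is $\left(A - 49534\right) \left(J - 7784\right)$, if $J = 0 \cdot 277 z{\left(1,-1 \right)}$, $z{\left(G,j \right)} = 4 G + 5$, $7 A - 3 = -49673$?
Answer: $440805696$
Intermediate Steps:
$A = - \frac{49670}{7}$ ($A = \frac{3}{7} + \frac{1}{7} \left(-49673\right) = \frac{3}{7} - \frac{49673}{7} = - \frac{49670}{7} \approx -7095.7$)
$z{\left(G,j \right)} = 5 + 4 G$
$J = 0$ ($J = 0 \cdot 277 \left(5 + 4 \cdot 1\right) = 0 \left(5 + 4\right) = 0 \cdot 9 = 0$)
$\left(A - 49534\right) \left(J - 7784\right) = \left(- \frac{49670}{7} - 49534\right) \left(0 - 7784\right) = \left(- \frac{396408}{7}\right) \left(-7784\right) = 440805696$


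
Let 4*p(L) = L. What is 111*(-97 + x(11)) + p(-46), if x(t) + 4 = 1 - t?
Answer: -24665/2 ≈ -12333.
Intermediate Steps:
p(L) = L/4
x(t) = -3 - t (x(t) = -4 + (1 - t) = -3 - t)
111*(-97 + x(11)) + p(-46) = 111*(-97 + (-3 - 1*11)) + (¼)*(-46) = 111*(-97 + (-3 - 11)) - 23/2 = 111*(-97 - 14) - 23/2 = 111*(-111) - 23/2 = -12321 - 23/2 = -24665/2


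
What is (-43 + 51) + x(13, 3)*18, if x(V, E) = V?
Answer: 242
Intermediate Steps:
(-43 + 51) + x(13, 3)*18 = (-43 + 51) + 13*18 = 8 + 234 = 242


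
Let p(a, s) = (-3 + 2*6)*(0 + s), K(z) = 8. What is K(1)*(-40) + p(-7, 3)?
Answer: -293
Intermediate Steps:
p(a, s) = 9*s (p(a, s) = (-3 + 12)*s = 9*s)
K(1)*(-40) + p(-7, 3) = 8*(-40) + 9*3 = -320 + 27 = -293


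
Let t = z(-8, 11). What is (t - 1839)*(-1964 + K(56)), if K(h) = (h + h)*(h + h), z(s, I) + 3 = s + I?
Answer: -19456620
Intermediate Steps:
z(s, I) = -3 + I + s (z(s, I) = -3 + (s + I) = -3 + (I + s) = -3 + I + s)
t = 0 (t = -3 + 11 - 8 = 0)
K(h) = 4*h**2 (K(h) = (2*h)*(2*h) = 4*h**2)
(t - 1839)*(-1964 + K(56)) = (0 - 1839)*(-1964 + 4*56**2) = -1839*(-1964 + 4*3136) = -1839*(-1964 + 12544) = -1839*10580 = -19456620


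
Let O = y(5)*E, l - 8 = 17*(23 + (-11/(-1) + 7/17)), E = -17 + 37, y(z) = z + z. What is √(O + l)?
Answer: √793 ≈ 28.160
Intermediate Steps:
y(z) = 2*z
E = 20
l = 593 (l = 8 + 17*(23 + (-11/(-1) + 7/17)) = 8 + 17*(23 + (-11*(-1) + 7*(1/17))) = 8 + 17*(23 + (11 + 7/17)) = 8 + 17*(23 + 194/17) = 8 + 17*(585/17) = 8 + 585 = 593)
O = 200 (O = (2*5)*20 = 10*20 = 200)
√(O + l) = √(200 + 593) = √793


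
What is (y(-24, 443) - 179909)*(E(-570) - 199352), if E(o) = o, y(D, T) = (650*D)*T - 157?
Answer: 1417620112452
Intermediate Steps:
y(D, T) = -157 + 650*D*T (y(D, T) = 650*D*T - 157 = -157 + 650*D*T)
(y(-24, 443) - 179909)*(E(-570) - 199352) = ((-157 + 650*(-24)*443) - 179909)*(-570 - 199352) = ((-157 - 6910800) - 179909)*(-199922) = (-6910957 - 179909)*(-199922) = -7090866*(-199922) = 1417620112452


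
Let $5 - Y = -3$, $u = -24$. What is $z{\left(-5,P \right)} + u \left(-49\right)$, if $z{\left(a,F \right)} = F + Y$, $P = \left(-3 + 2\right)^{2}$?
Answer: $1185$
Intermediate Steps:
$Y = 8$ ($Y = 5 - -3 = 5 + 3 = 8$)
$P = 1$ ($P = \left(-1\right)^{2} = 1$)
$z{\left(a,F \right)} = 8 + F$ ($z{\left(a,F \right)} = F + 8 = 8 + F$)
$z{\left(-5,P \right)} + u \left(-49\right) = \left(8 + 1\right) - -1176 = 9 + 1176 = 1185$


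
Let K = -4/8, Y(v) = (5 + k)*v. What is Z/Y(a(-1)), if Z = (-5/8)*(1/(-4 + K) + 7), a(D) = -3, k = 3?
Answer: 305/1728 ≈ 0.17650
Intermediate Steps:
Y(v) = 8*v (Y(v) = (5 + 3)*v = 8*v)
K = -½ (K = -4*⅛ = -½ ≈ -0.50000)
Z = -305/72 (Z = (-5/8)*(1/(-4 - ½) + 7) = (-5*⅛)*(1/(-9/2) + 7) = -5*(-2/9 + 7)/8 = -5/8*61/9 = -305/72 ≈ -4.2361)
Z/Y(a(-1)) = -305/(72*(8*(-3))) = -305/72/(-24) = -305/72*(-1/24) = 305/1728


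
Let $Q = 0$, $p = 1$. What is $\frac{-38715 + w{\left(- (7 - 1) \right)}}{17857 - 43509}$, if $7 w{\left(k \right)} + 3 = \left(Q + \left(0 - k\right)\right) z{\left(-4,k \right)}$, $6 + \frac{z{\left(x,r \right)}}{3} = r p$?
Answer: $\frac{67806}{44891} \approx 1.5105$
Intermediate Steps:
$z{\left(x,r \right)} = -18 + 3 r$ ($z{\left(x,r \right)} = -18 + 3 r 1 = -18 + 3 r$)
$w{\left(k \right)} = - \frac{3}{7} - \frac{k \left(-18 + 3 k\right)}{7}$ ($w{\left(k \right)} = - \frac{3}{7} + \frac{\left(0 + \left(0 - k\right)\right) \left(-18 + 3 k\right)}{7} = - \frac{3}{7} + \frac{\left(0 - k\right) \left(-18 + 3 k\right)}{7} = - \frac{3}{7} + \frac{- k \left(-18 + 3 k\right)}{7} = - \frac{3}{7} + \frac{\left(-1\right) k \left(-18 + 3 k\right)}{7} = - \frac{3}{7} - \frac{k \left(-18 + 3 k\right)}{7}$)
$\frac{-38715 + w{\left(- (7 - 1) \right)}}{17857 - 43509} = \frac{-38715 - \left(\frac{3}{7} + \frac{3 \left(- (7 - 1)\right) \left(-6 - \left(7 - 1\right)\right)}{7}\right)}{17857 - 43509} = \frac{-38715 - \left(\frac{3}{7} + \frac{3 \left(\left(-1\right) 6\right) \left(-6 - 6\right)}{7}\right)}{-25652} = \left(-38715 - \left(\frac{3}{7} - \frac{18 \left(-6 - 6\right)}{7}\right)\right) \left(- \frac{1}{25652}\right) = \left(-38715 - \left(\frac{3}{7} - - \frac{216}{7}\right)\right) \left(- \frac{1}{25652}\right) = \left(-38715 - \frac{219}{7}\right) \left(- \frac{1}{25652}\right) = \left(- \frac{271224}{7}\right) \left(- \frac{1}{25652}\right) = \frac{67806}{44891}$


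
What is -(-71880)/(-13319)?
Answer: -71880/13319 ≈ -5.3968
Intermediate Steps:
-(-71880)/(-13319) = -(-71880)*(-1)/13319 = -1*71880/13319 = -71880/13319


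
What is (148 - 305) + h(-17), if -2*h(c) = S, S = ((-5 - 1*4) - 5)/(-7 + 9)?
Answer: -307/2 ≈ -153.50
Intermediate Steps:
S = -7 (S = ((-5 - 4) - 5)/2 = (-9 - 5)*(1/2) = -14*1/2 = -7)
h(c) = 7/2 (h(c) = -1/2*(-7) = 7/2)
(148 - 305) + h(-17) = (148 - 305) + 7/2 = -157 + 7/2 = -307/2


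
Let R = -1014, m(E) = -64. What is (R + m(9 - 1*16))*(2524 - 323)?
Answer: -2372678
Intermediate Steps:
(R + m(9 - 1*16))*(2524 - 323) = (-1014 - 64)*(2524 - 323) = -1078*2201 = -2372678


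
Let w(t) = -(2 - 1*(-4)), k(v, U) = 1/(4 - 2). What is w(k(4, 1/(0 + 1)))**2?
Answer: 36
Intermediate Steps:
k(v, U) = 1/2
w(t) = -6 (w(t) = -(2 + 4) = -1*6 = -6)
w(k(4, 1/(0 + 1)))**2 = (-6)**2 = 36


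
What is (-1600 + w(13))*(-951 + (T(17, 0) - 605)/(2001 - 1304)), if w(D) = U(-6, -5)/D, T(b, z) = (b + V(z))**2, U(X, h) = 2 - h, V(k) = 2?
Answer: 1060588551/697 ≈ 1.5216e+6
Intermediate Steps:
T(b, z) = (2 + b)**2 (T(b, z) = (b + 2)**2 = (2 + b)**2)
w(D) = 7/D (w(D) = (2 - 1*(-5))/D = (2 + 5)/D = 7/D)
(-1600 + w(13))*(-951 + (T(17, 0) - 605)/(2001 - 1304)) = (-1600 + 7/13)*(-951 + ((2 + 17)**2 - 605)/(2001 - 1304)) = (-1600 + 7*(1/13))*(-951 + (19**2 - 605)/697) = (-1600 + 7/13)*(-951 + (361 - 605)*(1/697)) = -20793*(-951 - 244*1/697)/13 = -20793*(-951 - 244/697)/13 = -20793/13*(-663091/697) = 1060588551/697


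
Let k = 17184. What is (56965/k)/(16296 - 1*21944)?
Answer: -56965/97055232 ≈ -0.00058693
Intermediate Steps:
(56965/k)/(16296 - 1*21944) = (56965/17184)/(16296 - 1*21944) = (56965*(1/17184))/(16296 - 21944) = (56965/17184)/(-5648) = (56965/17184)*(-1/5648) = -56965/97055232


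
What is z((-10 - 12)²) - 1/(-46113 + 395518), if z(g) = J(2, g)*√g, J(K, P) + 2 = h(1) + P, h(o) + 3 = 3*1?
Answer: 3705090619/349405 ≈ 10604.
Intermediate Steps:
h(o) = 0 (h(o) = -3 + 3*1 = -3 + 3 = 0)
J(K, P) = -2 + P (J(K, P) = -2 + (0 + P) = -2 + P)
z(g) = √g*(-2 + g) (z(g) = (-2 + g)*√g = √g*(-2 + g))
z((-10 - 12)²) - 1/(-46113 + 395518) = √((-10 - 12)²)*(-2 + (-10 - 12)²) - 1/(-46113 + 395518) = √((-22)²)*(-2 + (-22)²) - 1/349405 = √484*(-2 + 484) - 1*1/349405 = 22*482 - 1/349405 = 10604 - 1/349405 = 3705090619/349405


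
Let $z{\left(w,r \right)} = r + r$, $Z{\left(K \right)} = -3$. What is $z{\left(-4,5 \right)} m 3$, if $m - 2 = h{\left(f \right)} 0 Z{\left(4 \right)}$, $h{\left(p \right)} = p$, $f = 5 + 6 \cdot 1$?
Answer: $60$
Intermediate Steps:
$f = 11$ ($f = 5 + 6 = 11$)
$z{\left(w,r \right)} = 2 r$
$m = 2$ ($m = 2 + 11 \cdot 0 \left(-3\right) = 2 + 0 \left(-3\right) = 2 + 0 = 2$)
$z{\left(-4,5 \right)} m 3 = 2 \cdot 5 \cdot 2 \cdot 3 = 10 \cdot 2 \cdot 3 = 20 \cdot 3 = 60$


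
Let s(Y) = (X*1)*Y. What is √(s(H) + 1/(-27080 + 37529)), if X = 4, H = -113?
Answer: I*√609260163/1161 ≈ 21.26*I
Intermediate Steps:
s(Y) = 4*Y (s(Y) = (4*1)*Y = 4*Y)
√(s(H) + 1/(-27080 + 37529)) = √(4*(-113) + 1/(-27080 + 37529)) = √(-452 + 1/10449) = √(-4722947/10449) = I*√609260163/1161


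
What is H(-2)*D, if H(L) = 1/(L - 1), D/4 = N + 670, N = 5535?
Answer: -24820/3 ≈ -8273.3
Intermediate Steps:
D = 24820 (D = 4*(5535 + 670) = 4*6205 = 24820)
H(L) = 1/(-1 + L)
H(-2)*D = 24820/(-1 - 2) = 24820/(-3) = -⅓*24820 = -24820/3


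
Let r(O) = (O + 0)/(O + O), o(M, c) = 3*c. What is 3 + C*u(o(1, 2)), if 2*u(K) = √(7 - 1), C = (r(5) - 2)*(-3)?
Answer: 3 + 9*√6/4 ≈ 8.5114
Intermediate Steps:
r(O) = ½ (r(O) = O/((2*O)) = O*(1/(2*O)) = ½)
C = 9/2 (C = (½ - 2)*(-3) = -3/2*(-3) = 9/2 ≈ 4.5000)
u(K) = √6/2 (u(K) = √(7 - 1)/2 = √6/2)
3 + C*u(o(1, 2)) = 3 + 9*(√6/2)/2 = 3 + 9*√6/4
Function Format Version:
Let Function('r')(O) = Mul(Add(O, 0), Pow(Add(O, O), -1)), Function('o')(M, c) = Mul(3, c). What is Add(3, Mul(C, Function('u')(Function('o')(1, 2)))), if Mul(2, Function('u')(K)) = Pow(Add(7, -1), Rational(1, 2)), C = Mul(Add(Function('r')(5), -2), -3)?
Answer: Add(3, Mul(Rational(9, 4), Pow(6, Rational(1, 2)))) ≈ 8.5114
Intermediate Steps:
Function('r')(O) = Rational(1, 2) (Function('r')(O) = Mul(O, Pow(Mul(2, O), -1)) = Mul(O, Mul(Rational(1, 2), Pow(O, -1))) = Rational(1, 2))
C = Rational(9, 2) (C = Mul(Add(Rational(1, 2), -2), -3) = Mul(Rational(-3, 2), -3) = Rational(9, 2) ≈ 4.5000)
Function('u')(K) = Mul(Rational(1, 2), Pow(6, Rational(1, 2))) (Function('u')(K) = Mul(Rational(1, 2), Pow(Add(7, -1), Rational(1, 2))) = Mul(Rational(1, 2), Pow(6, Rational(1, 2))))
Add(3, Mul(C, Function('u')(Function('o')(1, 2)))) = Add(3, Mul(Rational(9, 2), Mul(Rational(1, 2), Pow(6, Rational(1, 2))))) = Add(3, Mul(Rational(9, 4), Pow(6, Rational(1, 2))))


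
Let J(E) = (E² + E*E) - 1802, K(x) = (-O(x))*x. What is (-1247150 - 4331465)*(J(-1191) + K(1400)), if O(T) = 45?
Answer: -15464813358400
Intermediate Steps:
K(x) = -45*x (K(x) = (-1*45)*x = -45*x)
J(E) = -1802 + 2*E² (J(E) = (E² + E²) - 1802 = 2*E² - 1802 = -1802 + 2*E²)
(-1247150 - 4331465)*(J(-1191) + K(1400)) = (-1247150 - 4331465)*((-1802 + 2*(-1191)²) - 45*1400) = -5578615*((-1802 + 2*1418481) - 63000) = -5578615*((-1802 + 2836962) - 63000) = -5578615*(2835160 - 63000) = -5578615*2772160 = -15464813358400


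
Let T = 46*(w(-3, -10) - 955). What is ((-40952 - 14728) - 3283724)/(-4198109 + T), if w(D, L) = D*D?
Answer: 3339404/4241625 ≈ 0.78729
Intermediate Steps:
w(D, L) = D²
T = -43516 (T = 46*((-3)² - 955) = 46*(9 - 955) = 46*(-946) = -43516)
((-40952 - 14728) - 3283724)/(-4198109 + T) = ((-40952 - 14728) - 3283724)/(-4198109 - 43516) = (-55680 - 3283724)/(-4241625) = -3339404*(-1/4241625) = 3339404/4241625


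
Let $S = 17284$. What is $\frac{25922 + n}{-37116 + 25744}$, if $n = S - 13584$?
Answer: $- \frac{14811}{5686} \approx -2.6048$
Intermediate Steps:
$n = 3700$ ($n = 17284 - 13584 = 3700$)
$\frac{25922 + n}{-37116 + 25744} = \frac{25922 + 3700}{-37116 + 25744} = \frac{29622}{-11372} = 29622 \left(- \frac{1}{11372}\right) = - \frac{14811}{5686}$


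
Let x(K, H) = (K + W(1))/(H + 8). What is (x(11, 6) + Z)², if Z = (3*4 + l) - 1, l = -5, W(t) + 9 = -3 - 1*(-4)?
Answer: 7569/196 ≈ 38.617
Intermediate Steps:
W(t) = -8 (W(t) = -9 + (-3 - 1*(-4)) = -9 + (-3 + 4) = -9 + 1 = -8)
x(K, H) = (-8 + K)/(8 + H) (x(K, H) = (K - 8)/(H + 8) = (-8 + K)/(8 + H))
Z = 6 (Z = (3*4 - 5) - 1 = (12 - 5) - 1 = 7 - 1 = 6)
(x(11, 6) + Z)² = ((-8 + 11)/(8 + 6) + 6)² = (3/14 + 6)² = (87/14)² = 7569/196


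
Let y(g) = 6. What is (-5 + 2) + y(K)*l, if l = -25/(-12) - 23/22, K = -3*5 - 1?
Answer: 71/22 ≈ 3.2273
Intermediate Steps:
K = -16 (K = -15 - 1 = -16)
l = 137/132 (l = -25*(-1/12) - 23*1/22 = 25/12 - 23/22 = 137/132 ≈ 1.0379)
(-5 + 2) + y(K)*l = (-5 + 2) + 6*(137/132) = -3 + 137/22 = 71/22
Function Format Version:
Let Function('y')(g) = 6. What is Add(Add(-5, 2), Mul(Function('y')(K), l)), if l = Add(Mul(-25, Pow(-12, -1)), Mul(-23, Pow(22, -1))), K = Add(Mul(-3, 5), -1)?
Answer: Rational(71, 22) ≈ 3.2273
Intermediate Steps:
K = -16 (K = Add(-15, -1) = -16)
l = Rational(137, 132) (l = Add(Mul(-25, Rational(-1, 12)), Mul(-23, Rational(1, 22))) = Add(Rational(25, 12), Rational(-23, 22)) = Rational(137, 132) ≈ 1.0379)
Add(Add(-5, 2), Mul(Function('y')(K), l)) = Add(Add(-5, 2), Mul(6, Rational(137, 132))) = Add(-3, Rational(137, 22)) = Rational(71, 22)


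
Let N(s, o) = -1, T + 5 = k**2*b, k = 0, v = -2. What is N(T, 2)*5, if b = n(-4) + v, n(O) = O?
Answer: -5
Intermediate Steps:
b = -6 (b = -4 - 2 = -6)
T = -5 (T = -5 + 0**2*(-6) = -5 + 0*(-6) = -5 + 0 = -5)
N(T, 2)*5 = -1*5 = -5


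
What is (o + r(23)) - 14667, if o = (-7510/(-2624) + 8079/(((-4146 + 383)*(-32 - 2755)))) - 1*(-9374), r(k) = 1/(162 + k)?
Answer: -4488714532334711/848507129440 ≈ -5290.1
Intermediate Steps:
o = 43007215938577/4586525024 (o = (-7510*(-1/2624) + 8079/((-3763*(-2787)))) + 9374 = (3755/1312 + 8079/10487481) + 9374 = (3755/1312 + 8079*(1/10487481)) + 9374 = (3755/1312 + 2693/3495827) + 9374 = 13130363601/4586525024 + 9374 = 43007215938577/4586525024 ≈ 9376.9)
(o + r(23)) - 14667 = (43007215938577/4586525024 + 1/(162 + 23)) - 14667 = (43007215938577/4586525024 + 1/185) - 14667 = 7956339535161769/848507129440 - 14667 = -4488714532334711/848507129440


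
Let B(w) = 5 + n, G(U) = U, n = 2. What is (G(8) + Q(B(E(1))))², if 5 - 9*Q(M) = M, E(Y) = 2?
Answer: 4900/81 ≈ 60.494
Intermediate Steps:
B(w) = 7 (B(w) = 5 + 2 = 7)
Q(M) = 5/9 - M/9
(G(8) + Q(B(E(1))))² = (8 + (5/9 - ⅑*7))² = (8 + (5/9 - 7/9))² = (8 - 2/9)² = (70/9)² = 4900/81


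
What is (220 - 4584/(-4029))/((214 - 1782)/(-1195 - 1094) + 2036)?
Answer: 24278769/223608157 ≈ 0.10858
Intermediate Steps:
(220 - 4584/(-4029))/((214 - 1782)/(-1195 - 1094) + 2036) = (220 - 4584*(-1/4029))/(-1568/(-2289) + 2036) = (220 + 1528/1343)/(-1568*(-1/2289) + 2036) = 296988/(1343*(224/327 + 2036)) = 296988/(1343*(665996/327)) = (296988/1343)*(327/665996) = 24278769/223608157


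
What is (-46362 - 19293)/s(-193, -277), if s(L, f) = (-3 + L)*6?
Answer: 21885/392 ≈ 55.829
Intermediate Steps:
s(L, f) = -18 + 6*L
(-46362 - 19293)/s(-193, -277) = (-46362 - 19293)/(-18 + 6*(-193)) = -65655/(-18 - 1158) = -65655/(-1176) = -65655*(-1/1176) = 21885/392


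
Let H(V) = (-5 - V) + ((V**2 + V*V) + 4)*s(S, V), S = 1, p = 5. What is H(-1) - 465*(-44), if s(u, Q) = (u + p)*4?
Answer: 20600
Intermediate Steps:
s(u, Q) = 20 + 4*u (s(u, Q) = (u + 5)*4 = (5 + u)*4 = 20 + 4*u)
H(V) = 91 - V + 48*V**2 (H(V) = (-5 - V) + ((V**2 + V*V) + 4)*(20 + 4*1) = (-5 - V) + ((V**2 + V**2) + 4)*(20 + 4) = (-5 - V) + (2*V**2 + 4)*24 = (-5 - V) + (4 + 2*V**2)*24 = (-5 - V) + (96 + 48*V**2) = 91 - V + 48*V**2)
H(-1) - 465*(-44) = (91 - 1*(-1) + 48*(-1)**2) - 465*(-44) = (91 + 1 + 48*1) + 20460 = (91 + 1 + 48) + 20460 = 140 + 20460 = 20600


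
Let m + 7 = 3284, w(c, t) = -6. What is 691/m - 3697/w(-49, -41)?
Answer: 12119215/19662 ≈ 616.38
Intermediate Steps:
m = 3277 (m = -7 + 3284 = 3277)
691/m - 3697/w(-49, -41) = 691/3277 - 3697/(-6) = 691*(1/3277) - 3697*(-1/6) = 691/3277 + 3697/6 = 12119215/19662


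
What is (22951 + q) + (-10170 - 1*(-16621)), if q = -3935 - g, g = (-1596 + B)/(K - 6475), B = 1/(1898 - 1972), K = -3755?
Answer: 3855782047/151404 ≈ 25467.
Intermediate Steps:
B = -1/74 (B = 1/(-74) = -1/74 ≈ -0.013514)
g = 23621/151404 (g = (-1596 - 1/74)/(-3755 - 6475) = -118105/74/(-10230) = -118105/74*(-1/10230) = 23621/151404 ≈ 0.15601)
q = -595798361/151404 (q = -3935 - 1*23621/151404 = -3935 - 23621/151404 = -595798361/151404 ≈ -3935.2)
(22951 + q) + (-10170 - 1*(-16621)) = (22951 - 595798361/151404) + (-10170 - 1*(-16621)) = 2879074843/151404 + (-10170 + 16621) = 2879074843/151404 + 6451 = 3855782047/151404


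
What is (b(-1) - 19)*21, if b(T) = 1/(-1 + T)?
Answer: -819/2 ≈ -409.50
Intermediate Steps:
(b(-1) - 19)*21 = (1/(-1 - 1) - 19)*21 = (1/(-2) - 19)*21 = (-1/2 - 19)*21 = -39/2*21 = -819/2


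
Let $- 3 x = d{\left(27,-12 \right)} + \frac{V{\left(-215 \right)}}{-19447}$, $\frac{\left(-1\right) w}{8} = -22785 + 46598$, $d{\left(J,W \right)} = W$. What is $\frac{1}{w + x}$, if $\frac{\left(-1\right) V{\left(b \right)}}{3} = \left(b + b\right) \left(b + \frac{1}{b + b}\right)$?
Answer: $- \frac{19447}{3704745951} \approx -5.2492 \cdot 10^{-6}$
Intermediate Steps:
$V{\left(b \right)} = - 6 b \left(b + \frac{1}{2 b}\right)$ ($V{\left(b \right)} = - 3 \left(b + b\right) \left(b + \frac{1}{b + b}\right) = - 3 \cdot 2 b \left(b + \frac{1}{2 b}\right) = - 6 b \left(b + \frac{1}{2 b}\right)$)
$w = -190504$ ($w = - 8 \left(-22785 + 46598\right) = \left(-8\right) 23813 = -190504$)
$x = - \frac{14663}{19447}$ ($x = - \frac{-12 + \frac{-3 - 6 \left(-215\right)^{2}}{-19447}}{3} = - \frac{-12 + \left(-3 - 277350\right) \left(- \frac{1}{19447}\right)}{3} = - \frac{-12 - - \frac{277353}{19447}}{3} = - \frac{-12 + \frac{277353}{19447}}{3} = \left(- \frac{1}{3}\right) \frac{43989}{19447} = - \frac{14663}{19447} \approx -0.754$)
$\frac{1}{w + x} = \frac{1}{-190504 - \frac{14663}{19447}} = \frac{1}{- \frac{3704745951}{19447}} = - \frac{19447}{3704745951}$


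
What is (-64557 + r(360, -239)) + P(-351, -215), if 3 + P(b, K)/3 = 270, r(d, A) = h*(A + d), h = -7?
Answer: -64603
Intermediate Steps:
r(d, A) = -7*A - 7*d (r(d, A) = -7*(A + d) = -7*A - 7*d)
P(b, K) = 801 (P(b, K) = -9 + 3*270 = -9 + 810 = 801)
(-64557 + r(360, -239)) + P(-351, -215) = (-64557 + (-7*(-239) - 7*360)) + 801 = (-64557 + (1673 - 2520)) + 801 = (-64557 - 847) + 801 = -65404 + 801 = -64603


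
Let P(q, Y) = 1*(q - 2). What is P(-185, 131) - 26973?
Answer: -27160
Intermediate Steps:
P(q, Y) = -2 + q (P(q, Y) = 1*(-2 + q) = -2 + q)
P(-185, 131) - 26973 = (-2 - 185) - 26973 = -187 - 26973 = -27160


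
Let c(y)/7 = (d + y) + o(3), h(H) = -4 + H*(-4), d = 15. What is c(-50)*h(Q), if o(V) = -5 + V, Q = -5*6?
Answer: -30044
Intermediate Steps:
Q = -30
h(H) = -4 - 4*H
c(y) = 91 + 7*y (c(y) = 7*((15 + y) + (-5 + 3)) = 7*((15 + y) - 2) = 7*(13 + y) = 91 + 7*y)
c(-50)*h(Q) = (91 + 7*(-50))*(-4 - 4*(-30)) = (91 - 350)*(-4 + 120) = -259*116 = -30044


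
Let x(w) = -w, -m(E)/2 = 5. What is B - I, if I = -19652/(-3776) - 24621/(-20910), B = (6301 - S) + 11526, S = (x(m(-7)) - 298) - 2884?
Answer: 69062354651/3289840 ≈ 20993.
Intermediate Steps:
m(E) = -10 (m(E) = -2*5 = -10)
S = -3172 (S = (-1*(-10) - 298) - 2884 = (10 - 298) - 2884 = -288 - 2884 = -3172)
B = 20999 (B = (6301 - 1*(-3172)) + 11526 = (6301 + 3172) + 11526 = 9473 + 11526 = 20999)
I = 20995509/3289840 (I = -19652*(-1/3776) - 24621*(-1/20910) = 4913/944 + 8207/6970 = 20995509/3289840 ≈ 6.3819)
B - I = 20999 - 1*20995509/3289840 = 20999 - 20995509/3289840 = 69062354651/3289840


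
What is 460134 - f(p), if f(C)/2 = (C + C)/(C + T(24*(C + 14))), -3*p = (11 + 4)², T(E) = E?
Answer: 236048642/513 ≈ 4.6013e+5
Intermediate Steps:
p = -75 (p = -(11 + 4)²/3 = -⅓*15² = -⅓*225 = -75)
f(C) = 4*C/(336 + 25*C) (f(C) = 2*((C + C)/(C + 24*(C + 14))) = 2*((2*C)/(C + 24*(14 + C))) = 2*((2*C)/(C + (336 + 24*C))) = 2*((2*C)/(336 + 25*C)) = 2*(2*C/(336 + 25*C)) = 4*C/(336 + 25*C))
460134 - f(p) = 460134 - 4*(-75)/(336 + 25*(-75)) = 460134 - 4*(-75)/(336 - 1875) = 460134 - 4*(-75)/(-1539) = 460134 - 4*(-75)*(-1)/1539 = 460134 - 1*100/513 = 460134 - 100/513 = 236048642/513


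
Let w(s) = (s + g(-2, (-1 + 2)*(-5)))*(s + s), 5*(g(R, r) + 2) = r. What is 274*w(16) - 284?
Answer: 113700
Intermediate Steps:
g(R, r) = -2 + r/5
w(s) = 2*s*(-3 + s) (w(s) = (s + (-2 + ((-1 + 2)*(-5))/5))*(s + s) = (s + (-2 + (1*(-5))/5))*(2*s) = (s + (-2 + (⅕)*(-5)))*(2*s) = (s + (-2 - 1))*(2*s) = (s - 3)*(2*s) = (-3 + s)*(2*s) = 2*s*(-3 + s))
274*w(16) - 284 = 274*(2*16*(-3 + 16)) - 284 = 274*(2*16*13) - 284 = 274*416 - 284 = 113984 - 284 = 113700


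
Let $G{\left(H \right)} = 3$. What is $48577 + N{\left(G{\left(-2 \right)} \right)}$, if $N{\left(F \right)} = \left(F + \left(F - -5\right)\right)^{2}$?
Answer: $48698$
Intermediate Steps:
$N{\left(F \right)} = \left(5 + 2 F\right)^{2}$ ($N{\left(F \right)} = \left(F + \left(F + 5\right)\right)^{2} = \left(F + \left(5 + F\right)\right)^{2} = \left(5 + 2 F\right)^{2}$)
$48577 + N{\left(G{\left(-2 \right)} \right)} = 48577 + \left(5 + 2 \cdot 3\right)^{2} = 48577 + \left(5 + 6\right)^{2} = 48577 + 11^{2} = 48577 + 121 = 48698$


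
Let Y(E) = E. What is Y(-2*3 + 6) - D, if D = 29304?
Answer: -29304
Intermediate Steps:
Y(-2*3 + 6) - D = (-2*3 + 6) - 1*29304 = (-6 + 6) - 29304 = 0 - 29304 = -29304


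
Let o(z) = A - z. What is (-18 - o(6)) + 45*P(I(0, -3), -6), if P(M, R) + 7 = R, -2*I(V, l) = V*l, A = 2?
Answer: -599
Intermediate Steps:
o(z) = 2 - z
I(V, l) = -V*l/2
P(M, R) = -7 + R
(-18 - o(6)) + 45*P(I(0, -3), -6) = (-18 - (2 - 1*6)) + 45*(-7 - 6) = (-18 - (2 - 6)) + 45*(-13) = (-18 - 1*(-4)) - 585 = (-18 + 4) - 585 = -14 - 585 = -599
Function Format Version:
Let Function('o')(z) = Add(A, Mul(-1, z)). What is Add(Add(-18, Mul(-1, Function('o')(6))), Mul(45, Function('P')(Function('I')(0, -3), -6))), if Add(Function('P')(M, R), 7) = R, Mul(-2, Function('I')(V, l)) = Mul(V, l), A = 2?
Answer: -599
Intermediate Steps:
Function('o')(z) = Add(2, Mul(-1, z))
Function('I')(V, l) = Mul(Rational(-1, 2), V, l) (Function('I')(V, l) = Mul(Rational(-1, 2), Mul(V, l)) = Mul(Rational(-1, 2), V, l))
Function('P')(M, R) = Add(-7, R)
Add(Add(-18, Mul(-1, Function('o')(6))), Mul(45, Function('P')(Function('I')(0, -3), -6))) = Add(Add(-18, Mul(-1, Add(2, Mul(-1, 6)))), Mul(45, Add(-7, -6))) = Add(Add(-18, Mul(-1, Add(2, -6))), Mul(45, -13)) = Add(Add(-18, Mul(-1, -4)), -585) = Add(Add(-18, 4), -585) = Add(-14, -585) = -599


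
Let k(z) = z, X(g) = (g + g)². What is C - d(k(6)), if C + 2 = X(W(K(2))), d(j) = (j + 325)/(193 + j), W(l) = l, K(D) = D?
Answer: 2455/199 ≈ 12.337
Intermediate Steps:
X(g) = 4*g² (X(g) = (2*g)² = 4*g²)
d(j) = (325 + j)/(193 + j)
C = 14 (C = -2 + 4*2² = -2 + 4*4 = -2 + 16 = 14)
C - d(k(6)) = 14 - (325 + 6)/(193 + 6) = 14 - 331/199 = 2455/199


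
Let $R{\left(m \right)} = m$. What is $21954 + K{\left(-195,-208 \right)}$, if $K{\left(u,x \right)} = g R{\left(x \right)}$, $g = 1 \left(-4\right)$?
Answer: $22786$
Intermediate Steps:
$g = -4$
$K{\left(u,x \right)} = - 4 x$
$21954 + K{\left(-195,-208 \right)} = 21954 - -832 = 21954 + 832 = 22786$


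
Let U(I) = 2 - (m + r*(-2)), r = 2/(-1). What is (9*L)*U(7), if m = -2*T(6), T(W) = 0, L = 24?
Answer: -432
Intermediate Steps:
m = 0 (m = -2*0 = 0)
r = -2 (r = 2*(-1) = -2)
U(I) = -2 (U(I) = 2 - (0 - 2*(-2)) = 2 - (0 + 4) = 2 - 1*4 = 2 - 4 = -2)
(9*L)*U(7) = (9*24)*(-2) = 216*(-2) = -432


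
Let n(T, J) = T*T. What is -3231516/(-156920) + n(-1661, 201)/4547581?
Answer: 3782127661529/178401602630 ≈ 21.200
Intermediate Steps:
n(T, J) = T²
-3231516/(-156920) + n(-1661, 201)/4547581 = -3231516/(-156920) + (-1661)²/4547581 = -3231516*(-1/156920) + 2758921*(1/4547581) = 807879/39230 + 2758921/4547581 = 3782127661529/178401602630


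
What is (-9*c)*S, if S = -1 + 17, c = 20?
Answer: -2880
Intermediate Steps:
S = 16
(-9*c)*S = -9*20*16 = -180*16 = -2880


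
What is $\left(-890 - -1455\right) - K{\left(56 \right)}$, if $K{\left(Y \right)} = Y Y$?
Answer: $-2571$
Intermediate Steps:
$K{\left(Y \right)} = Y^{2}$
$\left(-890 - -1455\right) - K{\left(56 \right)} = \left(-890 - -1455\right) - 56^{2} = \left(-890 + 1455\right) - 3136 = 565 - 3136 = -2571$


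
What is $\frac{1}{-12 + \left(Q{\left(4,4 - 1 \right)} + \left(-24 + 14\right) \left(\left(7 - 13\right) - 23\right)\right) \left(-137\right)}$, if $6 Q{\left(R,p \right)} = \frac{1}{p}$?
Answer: $- \frac{18}{715493} \approx -2.5157 \cdot 10^{-5}$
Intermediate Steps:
$Q{\left(R,p \right)} = \frac{1}{6 p}$
$\frac{1}{-12 + \left(Q{\left(4,4 - 1 \right)} + \left(-24 + 14\right) \left(\left(7 - 13\right) - 23\right)\right) \left(-137\right)} = \frac{1}{-12 + \left(\frac{1}{6 \left(4 - 1\right)} + \left(-24 + 14\right) \left(\left(7 - 13\right) - 23\right)\right) \left(-137\right)} = \frac{1}{-12 + \left(\frac{1}{6 \left(4 - 1\right)} - 10 \left(-6 - 23\right)\right) \left(-137\right)} = \frac{1}{-12 + \left(\frac{1}{6 \cdot 3} - -290\right) \left(-137\right)} = \frac{1}{-12 + \left(\frac{1}{6} \cdot \frac{1}{3} + 290\right) \left(-137\right)} = \frac{1}{-12 + \left(\frac{1}{18} + 290\right) \left(-137\right)} = \frac{1}{-12 + \frac{5221}{18} \left(-137\right)} = \frac{1}{-12 - \frac{715277}{18}} = \frac{1}{- \frac{715493}{18}} = - \frac{18}{715493}$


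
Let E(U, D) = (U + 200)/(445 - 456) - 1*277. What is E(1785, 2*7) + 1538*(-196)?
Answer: -3320960/11 ≈ -3.0191e+5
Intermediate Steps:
E(U, D) = -3247/11 - U/11 (E(U, D) = (200 + U)/(-11) - 277 = (200 + U)*(-1/11) - 277 = (-200/11 - U/11) - 277 = -3247/11 - U/11)
E(1785, 2*7) + 1538*(-196) = (-3247/11 - 1/11*1785) + 1538*(-196) = (-3247/11 - 1785/11) - 301448 = -5032/11 - 301448 = -3320960/11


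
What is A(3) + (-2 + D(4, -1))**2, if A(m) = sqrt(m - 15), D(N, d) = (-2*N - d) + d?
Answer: 100 + 2*I*sqrt(3) ≈ 100.0 + 3.4641*I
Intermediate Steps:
D(N, d) = -2*N (D(N, d) = (-d - 2*N) + d = -2*N)
A(m) = sqrt(-15 + m)
A(3) + (-2 + D(4, -1))**2 = sqrt(-15 + 3) + (-2 - 2*4)**2 = sqrt(-12) + (-2 - 8)**2 = 2*I*sqrt(3) + (-10)**2 = 2*I*sqrt(3) + 100 = 100 + 2*I*sqrt(3)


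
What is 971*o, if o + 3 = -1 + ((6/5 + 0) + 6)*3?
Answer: 85448/5 ≈ 17090.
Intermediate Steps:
o = 88/5 (o = -3 + (-1 + ((6/5 + 0) + 6)*3) = -3 + (-1 + (6/5 + 6)*3) = -3 + (-1 + (36/5)*3) = -3 + (-1 + 108/5) = -3 + 103/5 = 88/5 ≈ 17.600)
971*o = 971*(88/5) = 85448/5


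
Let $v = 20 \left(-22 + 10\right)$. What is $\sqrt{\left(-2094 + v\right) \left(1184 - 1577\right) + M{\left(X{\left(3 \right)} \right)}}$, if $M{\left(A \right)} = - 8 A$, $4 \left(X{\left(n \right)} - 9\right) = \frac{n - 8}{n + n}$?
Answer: $\frac{5 \sqrt{330189}}{3} \approx 957.7$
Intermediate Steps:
$X{\left(n \right)} = 9 + \frac{-8 + n}{8 n}$ ($X{\left(n \right)} = 9 + \frac{\left(n - 8\right) \frac{1}{n + n}}{4} = 9 + \frac{\left(-8 + n\right) \frac{1}{2 n}}{4} = 9 + \frac{\frac{1}{2} \frac{1}{n} \left(-8 + n\right)}{4} = 9 + \frac{-8 + n}{8 n}$)
$v = -240$ ($v = 20 \left(-12\right) = -240$)
$\sqrt{\left(-2094 + v\right) \left(1184 - 1577\right) + M{\left(X{\left(3 \right)} \right)}} = \sqrt{\left(-2094 - 240\right) \left(1184 - 1577\right) - 8 \left(\frac{73}{8} - \frac{1}{3}\right)} = \sqrt{\left(-2334\right) \left(-393\right) - 8 \left(\frac{73}{8} - \frac{1}{3}\right)} = \sqrt{917262 - 8 \left(\frac{73}{8} - \frac{1}{3}\right)} = \sqrt{917262 - \frac{211}{3}} = \sqrt{\frac{2751575}{3}} = \frac{5 \sqrt{330189}}{3}$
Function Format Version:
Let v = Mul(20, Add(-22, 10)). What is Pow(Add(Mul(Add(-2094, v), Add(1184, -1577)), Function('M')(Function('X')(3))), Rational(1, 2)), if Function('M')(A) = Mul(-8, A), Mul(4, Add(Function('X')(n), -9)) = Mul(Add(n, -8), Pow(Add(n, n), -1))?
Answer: Mul(Rational(5, 3), Pow(330189, Rational(1, 2))) ≈ 957.70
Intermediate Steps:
Function('X')(n) = Add(9, Mul(Rational(1, 8), Pow(n, -1), Add(-8, n))) (Function('X')(n) = Add(9, Mul(Rational(1, 4), Mul(Add(n, -8), Pow(Add(n, n), -1)))) = Add(9, Mul(Rational(1, 4), Mul(Add(-8, n), Pow(Mul(2, n), -1)))) = Add(9, Mul(Rational(1, 4), Mul(Add(-8, n), Mul(Rational(1, 2), Pow(n, -1))))) = Add(9, Mul(Rational(1, 4), Mul(Rational(1, 2), Pow(n, -1), Add(-8, n)))) = Add(9, Mul(Rational(1, 8), Pow(n, -1), Add(-8, n))))
v = -240 (v = Mul(20, -12) = -240)
Pow(Add(Mul(Add(-2094, v), Add(1184, -1577)), Function('M')(Function('X')(3))), Rational(1, 2)) = Pow(Add(Mul(Add(-2094, -240), Add(1184, -1577)), Mul(-8, Add(Rational(73, 8), Mul(-1, Pow(3, -1))))), Rational(1, 2)) = Pow(Add(Mul(-2334, -393), Mul(-8, Add(Rational(73, 8), Mul(-1, Rational(1, 3))))), Rational(1, 2)) = Pow(Add(917262, Mul(-8, Add(Rational(73, 8), Rational(-1, 3)))), Rational(1, 2)) = Pow(Add(917262, Mul(-8, Rational(211, 24))), Rational(1, 2)) = Pow(Add(917262, Rational(-211, 3)), Rational(1, 2)) = Pow(Rational(2751575, 3), Rational(1, 2)) = Mul(Rational(5, 3), Pow(330189, Rational(1, 2)))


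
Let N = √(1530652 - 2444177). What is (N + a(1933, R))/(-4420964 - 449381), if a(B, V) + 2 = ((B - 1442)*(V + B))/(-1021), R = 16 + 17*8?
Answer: 1025777/4972622245 - I*√36541/974069 ≈ 0.00020628 - 0.00019625*I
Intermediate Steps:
N = 5*I*√36541 (N = √(-913525) = 5*I*√36541 ≈ 955.79*I)
R = 152 (R = 16 + 136 = 152)
a(B, V) = -2 - (-1442 + B)*(B + V)/1021 (a(B, V) = -2 + ((B - 1442)*(V + B))/(-1021) = -2 + ((-1442 + B)*(B + V))*(-1/1021) = -2 - (-1442 + B)*(B + V)/1021)
(N + a(1933, R))/(-4420964 - 449381) = (5*I*√36541 + (-2 - 1/1021*1933² + (1442/1021)*1933 + (1442/1021)*152 - 1/1021*1933*152))/(-4420964 - 449381) = (5*I*√36541 + (-2 - 1/1021*3736489 + 2787386/1021 + 219184/1021 - 293816/1021))/(-4870345) = (5*I*√36541 + (-2 - 3736489/1021 + 2787386/1021 + 219184/1021 - 293816/1021))*(-1/4870345) = (5*I*√36541 - 1025777/1021)*(-1/4870345) = (-1025777/1021 + 5*I*√36541)*(-1/4870345) = 1025777/4972622245 - I*√36541/974069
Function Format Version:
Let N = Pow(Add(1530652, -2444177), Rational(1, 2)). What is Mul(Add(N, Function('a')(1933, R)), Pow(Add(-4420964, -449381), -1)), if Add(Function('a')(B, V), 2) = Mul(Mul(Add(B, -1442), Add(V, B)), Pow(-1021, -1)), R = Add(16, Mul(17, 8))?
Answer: Add(Rational(1025777, 4972622245), Mul(Rational(-1, 974069), I, Pow(36541, Rational(1, 2)))) ≈ Add(0.00020628, Mul(-0.00019625, I))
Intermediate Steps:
N = Mul(5, I, Pow(36541, Rational(1, 2))) (N = Pow(-913525, Rational(1, 2)) = Mul(5, I, Pow(36541, Rational(1, 2))) ≈ Mul(955.79, I))
R = 152 (R = Add(16, 136) = 152)
Function('a')(B, V) = Add(-2, Mul(Rational(-1, 1021), Add(-1442, B), Add(B, V))) (Function('a')(B, V) = Add(-2, Mul(Mul(Add(B, -1442), Add(V, B)), Pow(-1021, -1))) = Add(-2, Mul(Mul(Add(-1442, B), Add(B, V)), Rational(-1, 1021))) = Add(-2, Mul(Rational(-1, 1021), Add(-1442, B), Add(B, V))))
Mul(Add(N, Function('a')(1933, R)), Pow(Add(-4420964, -449381), -1)) = Mul(Add(Mul(5, I, Pow(36541, Rational(1, 2))), Add(-2, Mul(Rational(-1, 1021), Pow(1933, 2)), Mul(Rational(1442, 1021), 1933), Mul(Rational(1442, 1021), 152), Mul(Rational(-1, 1021), 1933, 152))), Pow(Add(-4420964, -449381), -1)) = Mul(Add(Mul(5, I, Pow(36541, Rational(1, 2))), Add(-2, Mul(Rational(-1, 1021), 3736489), Rational(2787386, 1021), Rational(219184, 1021), Rational(-293816, 1021))), Pow(-4870345, -1)) = Mul(Add(Mul(5, I, Pow(36541, Rational(1, 2))), Add(-2, Rational(-3736489, 1021), Rational(2787386, 1021), Rational(219184, 1021), Rational(-293816, 1021))), Rational(-1, 4870345)) = Mul(Add(Mul(5, I, Pow(36541, Rational(1, 2))), Rational(-1025777, 1021)), Rational(-1, 4870345)) = Mul(Add(Rational(-1025777, 1021), Mul(5, I, Pow(36541, Rational(1, 2)))), Rational(-1, 4870345)) = Add(Rational(1025777, 4972622245), Mul(Rational(-1, 974069), I, Pow(36541, Rational(1, 2))))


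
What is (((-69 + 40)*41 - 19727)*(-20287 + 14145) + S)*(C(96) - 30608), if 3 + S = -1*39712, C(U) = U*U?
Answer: -2747296628944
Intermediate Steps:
C(U) = U²
S = -39715 (S = -3 - 1*39712 = -3 - 39712 = -39715)
(((-69 + 40)*41 - 19727)*(-20287 + 14145) + S)*(C(96) - 30608) = (((-69 + 40)*41 - 19727)*(-20287 + 14145) - 39715)*(96² - 30608) = ((-29*41 - 19727)*(-6142) - 39715)*(9216 - 30608) = ((-1189 - 19727)*(-6142) - 39715)*(-21392) = (-20916*(-6142) - 39715)*(-21392) = (128466072 - 39715)*(-21392) = 128426357*(-21392) = -2747296628944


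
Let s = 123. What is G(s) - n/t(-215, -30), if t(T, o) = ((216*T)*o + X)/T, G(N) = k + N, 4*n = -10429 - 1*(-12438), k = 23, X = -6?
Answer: 814057231/5572776 ≈ 146.08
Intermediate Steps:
n = 2009/4 (n = (-10429 - 1*(-12438))/4 = (-10429 + 12438)/4 = (¼)*2009 = 2009/4 ≈ 502.25)
G(N) = 23 + N
t(T, o) = (-6 + 216*T*o)/T (t(T, o) = ((216*T)*o - 6)/T = (216*T*o - 6)/T = (-6 + 216*T*o)/T)
G(s) - n/t(-215, -30) = (23 + 123) - 2009/(4*(-6/(-215) + 216*(-30))) = 146 - 2009/(4*(-6*(-1/215) - 6480)) = 146 - 2009/(4*(6/215 - 6480)) = 146 - 2009/(4*(-1393194/215)) = 146 - 2009*(-215)/(4*1393194) = 146 - 1*(-431935/5572776) = 146 + 431935/5572776 = 814057231/5572776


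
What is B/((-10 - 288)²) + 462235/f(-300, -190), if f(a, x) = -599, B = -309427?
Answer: -41233663713/53193596 ≈ -775.16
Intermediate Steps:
B/((-10 - 288)²) + 462235/f(-300, -190) = -309427/(-10 - 288)² + 462235/(-599) = -309427/((-298)²) + 462235*(-1/599) = -309427/88804 - 462235/599 = -41233663713/53193596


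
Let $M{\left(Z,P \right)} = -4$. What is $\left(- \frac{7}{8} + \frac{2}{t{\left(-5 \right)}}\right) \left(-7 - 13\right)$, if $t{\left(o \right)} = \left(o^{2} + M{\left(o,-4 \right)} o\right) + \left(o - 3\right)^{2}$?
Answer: $\frac{3735}{218} \approx 17.133$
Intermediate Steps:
$t{\left(o \right)} = o^{2} + \left(-3 + o\right)^{2} - 4 o$ ($t{\left(o \right)} = \left(o^{2} - 4 o\right) + \left(o - 3\right)^{2} = \left(o^{2} - 4 o\right) + \left(-3 + o\right)^{2} = o^{2} + \left(-3 + o\right)^{2} - 4 o$)
$\left(- \frac{7}{8} + \frac{2}{t{\left(-5 \right)}}\right) \left(-7 - 13\right) = \left(- \frac{7}{8} + \frac{2}{9 - -50 + 2 \left(-5\right)^{2}}\right) \left(-7 - 13\right) = \left(\left(-7\right) \frac{1}{8} + \frac{2}{9 + 50 + 2 \cdot 25}\right) \left(-20\right) = \left(- \frac{7}{8} + \frac{2}{9 + 50 + 50}\right) \left(-20\right) = \left(- \frac{7}{8} + \frac{2}{109}\right) \left(-20\right) = \left(- \frac{747}{872}\right) \left(-20\right) = \frac{3735}{218}$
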